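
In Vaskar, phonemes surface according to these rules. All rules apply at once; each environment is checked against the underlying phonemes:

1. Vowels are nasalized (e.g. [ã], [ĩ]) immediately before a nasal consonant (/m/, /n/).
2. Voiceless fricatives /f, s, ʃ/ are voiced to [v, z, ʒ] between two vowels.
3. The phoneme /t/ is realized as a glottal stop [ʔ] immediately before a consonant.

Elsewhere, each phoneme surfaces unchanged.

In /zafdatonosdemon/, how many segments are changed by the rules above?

3

Segments that undergo a rule: /o/ → [õ] (rule 1); /e/ → [ẽ] (rule 1); /o/ → [õ] (rule 1).
All other segments surface unchanged.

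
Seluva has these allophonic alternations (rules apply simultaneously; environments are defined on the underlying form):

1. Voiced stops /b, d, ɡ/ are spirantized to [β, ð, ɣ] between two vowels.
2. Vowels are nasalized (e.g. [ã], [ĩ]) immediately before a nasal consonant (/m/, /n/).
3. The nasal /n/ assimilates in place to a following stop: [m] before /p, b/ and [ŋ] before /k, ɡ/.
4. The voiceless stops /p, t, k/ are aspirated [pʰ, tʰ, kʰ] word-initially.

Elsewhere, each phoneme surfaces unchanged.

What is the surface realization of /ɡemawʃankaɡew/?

[ɡẽmawʃãŋkaɣew]

/ɡ/ (word-initial) fails the environment for rule 1, so it stays [ɡ].
/e/ meets the environment for rule 2 (before a nasal consonant) → [ẽ].
/m/ (between /e/ and /a/): no rule targets it → [m].
/a/ (between /m/ and /w/) fails the environment for rule 2, so it stays [a].
/w/ stays [w].
/ʃ/ (between /w/ and /a/): no rule targets it → [ʃ].
/a/ (between /ʃ/ and /n/): before a nasal consonant, so rule 2 applies → [ã].
/n/ — between /a/ and /k/, before a labial or velar stop — surfaces as [ŋ] (rule 3).
/k/ (between /n/ and /a/) is in the target of rule 4 but the environment (word-initially) is not met → [k].
/a/ (between /k/ and /ɡ/) is in the target of rule 2 but the environment (before a nasal consonant) is not met → [a].
/ɡ/ (between /a/ and /e/) occurs between two vowels → [ɣ] by rule 1.
/e/ (between /ɡ/ and /w/) is in the target of rule 2 but the environment (before a nasal consonant) is not met → [e].
/w/ — not in any rule's target class → [w].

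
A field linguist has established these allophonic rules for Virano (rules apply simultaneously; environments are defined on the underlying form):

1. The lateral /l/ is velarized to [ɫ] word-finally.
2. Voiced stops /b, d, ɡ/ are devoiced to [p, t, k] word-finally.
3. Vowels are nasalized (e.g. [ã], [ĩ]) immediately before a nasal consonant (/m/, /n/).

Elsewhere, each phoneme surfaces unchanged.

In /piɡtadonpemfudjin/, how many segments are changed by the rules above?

3

Segments that undergo a rule: /o/ → [õ] (rule 3); /e/ → [ẽ] (rule 3); /i/ → [ĩ] (rule 3).
All other segments surface unchanged.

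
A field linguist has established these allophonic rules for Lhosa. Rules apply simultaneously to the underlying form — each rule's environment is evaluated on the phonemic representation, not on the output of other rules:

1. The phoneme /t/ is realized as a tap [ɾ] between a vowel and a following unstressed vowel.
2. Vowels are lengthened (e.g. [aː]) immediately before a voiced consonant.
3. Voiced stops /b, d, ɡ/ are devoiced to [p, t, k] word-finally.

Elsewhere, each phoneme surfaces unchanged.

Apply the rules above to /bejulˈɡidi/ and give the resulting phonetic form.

/b/ (word-initial) is in the target of rule 3 but the environment (word-finally) is not met → [b].
/e/ meets the environment for rule 2 (before a voiced consonant) → [eː].
/j/ — not in any rule's target class → [j].
/u/ — between /j/ and /l/, before a voiced consonant — surfaces as [uː] (rule 2).
/l/ — not in any rule's target class → [l].
/ɡ/ (between /l/ and /i/): rule 3 targets it, but not word-finally → unchanged [ɡ].
/i/ (between /ɡ/ and /d/) occurs before a voiced consonant → [iː] by rule 2.
/d/ (between /i/ and /i/): rule 3 targets it, but not word-finally → unchanged [d].
/i/ (word-final) fails the environment for rule 2, so it stays [i].

[beːjuːlˈɡiːdi]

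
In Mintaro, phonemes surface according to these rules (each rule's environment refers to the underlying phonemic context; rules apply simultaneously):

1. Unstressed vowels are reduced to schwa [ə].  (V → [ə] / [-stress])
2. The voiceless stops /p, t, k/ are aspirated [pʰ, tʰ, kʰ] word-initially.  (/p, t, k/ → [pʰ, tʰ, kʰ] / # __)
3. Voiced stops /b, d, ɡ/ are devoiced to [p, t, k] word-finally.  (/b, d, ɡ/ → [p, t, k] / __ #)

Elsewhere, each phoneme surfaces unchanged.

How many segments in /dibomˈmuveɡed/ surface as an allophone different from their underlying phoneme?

5

Segments that undergo a rule: /i/ → [ə] (rule 1); /o/ → [ə] (rule 1); /e/ → [ə] (rule 1); /e/ → [ə] (rule 1); /d/ → [t] (rule 3).
All other segments surface unchanged.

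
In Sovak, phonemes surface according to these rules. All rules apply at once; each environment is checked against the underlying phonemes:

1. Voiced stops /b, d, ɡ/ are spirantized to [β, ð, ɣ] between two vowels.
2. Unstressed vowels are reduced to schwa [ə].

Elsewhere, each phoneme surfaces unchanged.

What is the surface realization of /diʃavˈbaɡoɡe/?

[dəʃəvˈbaɣəɣə]

/d/ (word-initial): rule 1 targets it, but not between two vowels → unchanged [d].
/i/ (between /d/ and /ʃ/) occurs in an unstressed syllable → [ə] by rule 2.
/ʃ/ (between /i/ and /a/) is unaffected → [ʃ].
/a/ (between /ʃ/ and /v/) occurs in an unstressed syllable → [ə] by rule 2.
/v/ (between /a/ and /b/): no rule targets it → [v].
/b/ — between /v/ and /a/; rule 1 does not apply here → [b].
/a/ (between /b/ and /ɡ/) is in the target of rule 2 but the environment (in an unstressed syllable) is not met → [a].
/ɡ/ (between /a/ and /o/): between two vowels, so rule 1 applies → [ɣ].
/o/ (between /ɡ/ and /ɡ/) occurs in an unstressed syllable → [ə] by rule 2.
/ɡ/ meets the environment for rule 1 (between two vowels) → [ɣ].
Rule 2 applies to /e/ (word-final: in an unstressed syllable) → [ə].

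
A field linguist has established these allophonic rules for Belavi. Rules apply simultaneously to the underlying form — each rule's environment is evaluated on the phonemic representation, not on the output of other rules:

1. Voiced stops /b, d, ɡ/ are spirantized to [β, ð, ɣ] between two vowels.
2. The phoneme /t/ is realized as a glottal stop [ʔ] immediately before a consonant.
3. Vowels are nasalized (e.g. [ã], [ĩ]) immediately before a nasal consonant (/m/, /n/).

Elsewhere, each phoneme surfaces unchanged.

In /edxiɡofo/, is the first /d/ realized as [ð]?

/d/ (between /e/ and /x/) is in the target of rule 1 but the environment (between two vowels) is not met → [d].
The actual realization is [d], not [ð].

No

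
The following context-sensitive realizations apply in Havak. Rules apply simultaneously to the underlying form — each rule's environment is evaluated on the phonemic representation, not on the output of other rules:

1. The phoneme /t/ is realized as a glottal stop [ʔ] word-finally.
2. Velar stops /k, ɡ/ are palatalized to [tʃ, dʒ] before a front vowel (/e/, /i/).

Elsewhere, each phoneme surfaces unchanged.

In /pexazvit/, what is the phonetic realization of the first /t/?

/t/ (word-final): word-finally, so rule 1 applies → [ʔ].

[ʔ]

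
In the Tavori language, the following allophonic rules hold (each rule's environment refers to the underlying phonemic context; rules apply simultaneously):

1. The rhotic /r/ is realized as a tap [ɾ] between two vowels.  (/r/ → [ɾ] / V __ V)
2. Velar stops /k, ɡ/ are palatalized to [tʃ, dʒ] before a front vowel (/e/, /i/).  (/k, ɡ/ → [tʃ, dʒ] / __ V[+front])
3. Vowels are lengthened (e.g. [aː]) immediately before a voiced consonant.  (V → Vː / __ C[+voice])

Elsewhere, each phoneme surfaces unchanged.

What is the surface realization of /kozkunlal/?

[koːzkuːnlaːl]

/k/ (word-initial) fails the environment for rule 2, so it stays [k].
/o/ (between /k/ and /z/): before a voiced consonant, so rule 3 applies → [oː].
/z/ — not in any rule's target class → [z].
/k/ (between /z/ and /u/) fails the environment for rule 2, so it stays [k].
/u/ (between /k/ and /n/): before a voiced consonant, so rule 3 applies → [uː].
/n/ (between /u/ and /l/) is unaffected → [n].
/l/ — not in any rule's target class → [l].
/a/ — between /l/ and /l/, before a voiced consonant — surfaces as [aː] (rule 3).
/l/ — not in any rule's target class → [l].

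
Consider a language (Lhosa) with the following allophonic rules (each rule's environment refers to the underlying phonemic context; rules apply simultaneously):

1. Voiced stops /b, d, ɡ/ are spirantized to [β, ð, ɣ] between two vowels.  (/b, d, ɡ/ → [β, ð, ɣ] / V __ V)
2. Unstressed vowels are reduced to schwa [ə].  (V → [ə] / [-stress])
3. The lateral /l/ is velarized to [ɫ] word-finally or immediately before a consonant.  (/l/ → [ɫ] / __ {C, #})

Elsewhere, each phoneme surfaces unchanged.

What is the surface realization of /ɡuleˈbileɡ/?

[ɡələˈβiləɡ]

/ɡ/ (word-initial): rule 1 targets it, but not between two vowels → unchanged [ɡ].
/u/ (between /ɡ/ and /l/): in an unstressed syllable, so rule 2 applies → [ə].
/l/ (between /u/ and /e/) fails the environment for rule 3, so it stays [l].
/e/ (between /l/ and /b/): in an unstressed syllable, so rule 2 applies → [ə].
/b/ (between /e/ and /i/) occurs between two vowels → [β] by rule 1.
/i/ (between /b/ and /l/) is in the target of rule 2 but the environment (in an unstressed syllable) is not met → [i].
/l/ (between /i/ and /e/) is in the target of rule 3 but the environment (word-finally or immediately before a consonant) is not met → [l].
/e/ (between /l/ and /ɡ/) occurs in an unstressed syllable → [ə] by rule 2.
/ɡ/ — word-final; rule 1 does not apply here → [ɡ].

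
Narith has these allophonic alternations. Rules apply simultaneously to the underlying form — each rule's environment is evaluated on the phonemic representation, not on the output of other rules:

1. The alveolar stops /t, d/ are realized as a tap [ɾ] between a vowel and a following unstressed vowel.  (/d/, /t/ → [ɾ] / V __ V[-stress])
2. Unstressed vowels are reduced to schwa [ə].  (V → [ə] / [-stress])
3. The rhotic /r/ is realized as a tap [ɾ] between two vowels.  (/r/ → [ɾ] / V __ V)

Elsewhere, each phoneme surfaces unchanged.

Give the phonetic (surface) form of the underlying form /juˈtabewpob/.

/u/ meets the environment for rule 2 (in an unstressed syllable) → [ə].
/t/ (between /u/ and /a/): rule 1 targets it, but not between a vowel and a following unstressed vowel → unchanged [t].
/a/ — between /t/ and /b/; rule 2 does not apply here → [a].
/e/ (between /b/ and /w/) occurs in an unstressed syllable → [ə] by rule 2.
Rule 2 applies to /o/ (between /p/ and /b/: in an unstressed syllable) → [ə].

[jəˈtabəwpəb]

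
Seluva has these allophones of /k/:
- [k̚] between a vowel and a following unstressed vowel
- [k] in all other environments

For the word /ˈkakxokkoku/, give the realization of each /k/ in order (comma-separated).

[k], [k], [k], [k], [k̚]

Occurrence 1 (position 1): no conditioning environment matches → elsewhere allophone [k].
Occurrence 2 (position 3): no conditioning environment matches → elsewhere allophone [k].
Occurrence 3 (position 6): no conditioning environment matches → elsewhere allophone [k].
Occurrence 4 (position 7): no conditioning environment matches → elsewhere allophone [k].
Occurrence 5 (position 9): between a vowel and a following unstressed vowel → [k̚].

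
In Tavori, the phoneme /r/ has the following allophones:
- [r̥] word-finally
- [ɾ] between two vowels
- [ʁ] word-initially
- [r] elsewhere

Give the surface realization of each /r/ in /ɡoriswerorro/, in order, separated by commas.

Occurrence 1 (position 3): between two vowels → [ɾ].
Occurrence 2 (position 8): between two vowels → [ɾ].
Occurrence 3 (position 10): no conditioning environment matches → elsewhere allophone [r].
Occurrence 4 (position 11): no conditioning environment matches → elsewhere allophone [r].

[ɾ], [ɾ], [r], [r]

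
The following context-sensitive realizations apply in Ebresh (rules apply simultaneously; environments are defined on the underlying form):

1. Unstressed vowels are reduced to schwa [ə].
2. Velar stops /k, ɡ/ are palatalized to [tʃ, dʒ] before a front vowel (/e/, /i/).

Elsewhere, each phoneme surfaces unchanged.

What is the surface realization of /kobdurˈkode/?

[kəbdərˈkodə]

/k/ (word-initial) is in the target of rule 2 but the environment (before a front vowel) is not met → [k].
/o/ (between /k/ and /b/) occurs in an unstressed syllable → [ə] by rule 1.
/u/ meets the environment for rule 1 (in an unstressed syllable) → [ə].
/k/ — between /r/ and /o/; rule 2 does not apply here → [k].
/o/ (between /k/ and /d/): rule 1 targets it, but not in an unstressed syllable → unchanged [o].
/e/ meets the environment for rule 1 (in an unstressed syllable) → [ə].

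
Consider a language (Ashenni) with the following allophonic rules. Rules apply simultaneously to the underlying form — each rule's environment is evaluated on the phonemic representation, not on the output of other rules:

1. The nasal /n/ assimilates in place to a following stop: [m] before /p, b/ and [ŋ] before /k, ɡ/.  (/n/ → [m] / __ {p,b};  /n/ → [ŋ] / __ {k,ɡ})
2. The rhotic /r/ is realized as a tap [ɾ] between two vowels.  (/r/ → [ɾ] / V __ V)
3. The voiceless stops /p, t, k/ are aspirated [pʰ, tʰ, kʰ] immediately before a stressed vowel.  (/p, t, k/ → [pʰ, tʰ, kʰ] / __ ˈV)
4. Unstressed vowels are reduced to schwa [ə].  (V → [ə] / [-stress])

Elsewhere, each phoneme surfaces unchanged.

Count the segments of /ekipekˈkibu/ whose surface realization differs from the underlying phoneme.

Segments that undergo a rule: /e/ → [ə] (rule 4); /i/ → [ə] (rule 4); /e/ → [ə] (rule 4); /k/ → [kʰ] (rule 3); /u/ → [ə] (rule 4).
All other segments surface unchanged.

5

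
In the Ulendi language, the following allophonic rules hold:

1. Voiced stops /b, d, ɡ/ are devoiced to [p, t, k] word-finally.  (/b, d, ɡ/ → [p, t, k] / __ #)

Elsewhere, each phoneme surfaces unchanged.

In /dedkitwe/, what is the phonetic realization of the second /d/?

[d]

/d/ (between /e/ and /k/): rule 1 targets it, but not word-finally → unchanged [d].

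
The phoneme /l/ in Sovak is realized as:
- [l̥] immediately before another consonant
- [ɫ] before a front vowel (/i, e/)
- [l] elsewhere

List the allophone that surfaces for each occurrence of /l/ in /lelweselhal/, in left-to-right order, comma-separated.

Occurrence 1 (position 1): before a front vowel (/i, e/) → [ɫ].
Occurrence 2 (position 3): immediately before another consonant → [l̥].
Occurrence 3 (position 8): immediately before another consonant → [l̥].
Occurrence 4 (position 11): no conditioning environment matches → elsewhere allophone [l].

[ɫ], [l̥], [l̥], [l]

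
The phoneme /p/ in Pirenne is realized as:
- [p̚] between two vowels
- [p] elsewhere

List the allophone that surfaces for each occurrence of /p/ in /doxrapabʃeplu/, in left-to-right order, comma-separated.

[p̚], [p]

Occurrence 1 (position 6): between two vowels → [p̚].
Occurrence 2 (position 11): no conditioning environment matches → elsewhere allophone [p].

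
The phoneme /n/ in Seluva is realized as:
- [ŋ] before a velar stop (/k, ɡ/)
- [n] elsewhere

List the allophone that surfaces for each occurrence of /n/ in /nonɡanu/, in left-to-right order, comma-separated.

[n], [ŋ], [n]

Occurrence 1 (position 1): no conditioning environment matches → elsewhere allophone [n].
Occurrence 2 (position 3): before a velar stop → [ŋ].
Occurrence 3 (position 6): no conditioning environment matches → elsewhere allophone [n].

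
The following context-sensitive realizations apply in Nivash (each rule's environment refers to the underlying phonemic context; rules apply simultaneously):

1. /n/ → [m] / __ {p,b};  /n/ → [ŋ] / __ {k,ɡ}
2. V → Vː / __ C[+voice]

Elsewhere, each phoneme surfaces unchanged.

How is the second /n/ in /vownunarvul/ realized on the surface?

[n]

/n/ (between /u/ and /a/): rule 1 targets it, but not before a labial or velar stop → unchanged [n].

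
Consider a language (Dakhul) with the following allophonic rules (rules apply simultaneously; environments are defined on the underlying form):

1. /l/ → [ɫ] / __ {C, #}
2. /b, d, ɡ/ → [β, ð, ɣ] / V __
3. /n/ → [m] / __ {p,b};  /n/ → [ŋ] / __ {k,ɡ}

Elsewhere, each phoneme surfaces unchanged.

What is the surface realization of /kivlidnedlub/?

[kivliðneðluβ]

/l/ (between /v/ and /i/) is in the target of rule 1 but the environment (word-finally or immediately before a consonant) is not met → [l].
/d/ (between /i/ and /n/): immediately after a vowel, so rule 2 applies → [ð].
/n/ (between /d/ and /e/) fails the environment for rule 3, so it stays [n].
Rule 2 applies to /d/ (between /e/ and /l/: immediately after a vowel) → [ð].
/l/ — between /d/ and /u/; rule 1 does not apply here → [l].
/b/ (word-final) occurs immediately after a vowel → [β] by rule 2.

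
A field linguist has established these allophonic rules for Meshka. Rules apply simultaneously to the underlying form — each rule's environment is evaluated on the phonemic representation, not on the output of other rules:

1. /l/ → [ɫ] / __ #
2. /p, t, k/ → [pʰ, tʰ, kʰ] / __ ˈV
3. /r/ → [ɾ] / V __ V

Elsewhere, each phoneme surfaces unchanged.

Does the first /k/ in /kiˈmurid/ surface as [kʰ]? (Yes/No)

/k/ (word-initial) fails the environment for rule 2, so it stays [k].
The actual realization is [k], not [kʰ].

No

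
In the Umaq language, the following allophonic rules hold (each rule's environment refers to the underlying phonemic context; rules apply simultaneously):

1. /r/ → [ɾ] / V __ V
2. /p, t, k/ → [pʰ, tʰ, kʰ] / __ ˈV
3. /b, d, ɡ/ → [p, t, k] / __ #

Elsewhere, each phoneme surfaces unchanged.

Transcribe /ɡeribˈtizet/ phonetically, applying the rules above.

/ɡ/ — word-initial; rule 3 does not apply here → [ɡ].
/e/ stays [e].
/r/ meets the environment for rule 1 (between two vowels) → [ɾ].
/i/ (between /r/ and /b/) is unaffected → [i].
/b/ — between /i/ and /t/; rule 3 does not apply here → [b].
/t/ (between /b/ and /i/) occurs immediately before a stressed vowel → [tʰ] by rule 2.
/i/ stays [i].
/z/ stays [z].
/e/ (between /z/ and /t/) is unaffected → [e].
/t/ (word-final): rule 2 targets it, but not immediately before a stressed vowel → unchanged [t].

[ɡeɾibˈtʰizet]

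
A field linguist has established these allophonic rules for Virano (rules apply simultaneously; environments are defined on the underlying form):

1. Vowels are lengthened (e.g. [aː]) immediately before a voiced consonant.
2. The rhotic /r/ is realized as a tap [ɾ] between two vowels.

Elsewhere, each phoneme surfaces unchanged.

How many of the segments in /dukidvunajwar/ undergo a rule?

4

Segments that undergo a rule: /i/ → [iː] (rule 1); /u/ → [uː] (rule 1); /a/ → [aː] (rule 1); /a/ → [aː] (rule 1).
All other segments surface unchanged.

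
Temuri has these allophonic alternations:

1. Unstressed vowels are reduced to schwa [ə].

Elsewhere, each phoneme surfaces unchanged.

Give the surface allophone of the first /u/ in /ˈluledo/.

/u/ — between /l/ and /l/; rule 1 does not apply here → [u].

[u]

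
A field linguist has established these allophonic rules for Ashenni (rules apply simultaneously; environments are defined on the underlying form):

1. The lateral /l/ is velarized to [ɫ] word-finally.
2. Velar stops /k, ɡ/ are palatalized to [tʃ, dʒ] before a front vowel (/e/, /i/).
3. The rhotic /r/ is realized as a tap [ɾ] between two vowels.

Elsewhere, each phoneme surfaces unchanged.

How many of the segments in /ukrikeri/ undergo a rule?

2

Segments that undergo a rule: /k/ → [tʃ] (rule 2); /r/ → [ɾ] (rule 3).
All other segments surface unchanged.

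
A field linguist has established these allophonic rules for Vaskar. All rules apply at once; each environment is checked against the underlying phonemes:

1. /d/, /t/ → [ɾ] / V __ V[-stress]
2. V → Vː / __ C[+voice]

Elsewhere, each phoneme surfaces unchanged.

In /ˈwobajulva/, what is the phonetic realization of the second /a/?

[a]

/a/ (word-final): rule 2 targets it, but not before a voiced consonant → unchanged [a].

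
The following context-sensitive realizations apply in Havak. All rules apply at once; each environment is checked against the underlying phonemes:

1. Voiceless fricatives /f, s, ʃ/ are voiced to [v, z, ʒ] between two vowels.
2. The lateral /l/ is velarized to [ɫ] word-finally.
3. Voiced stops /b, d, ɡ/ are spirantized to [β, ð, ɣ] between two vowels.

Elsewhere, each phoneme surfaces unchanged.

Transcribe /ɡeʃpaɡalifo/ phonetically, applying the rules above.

/ɡ/ (word-initial): rule 3 targets it, but not between two vowels → unchanged [ɡ].
/ʃ/ (between /e/ and /p/) fails the environment for rule 1, so it stays [ʃ].
/ɡ/ meets the environment for rule 3 (between two vowels) → [ɣ].
/l/ (between /a/ and /i/) is in the target of rule 2 but the environment (word-finally) is not met → [l].
Rule 1 applies to /f/ (between /i/ and /o/: between two vowels) → [v].

[ɡeʃpaɣalivo]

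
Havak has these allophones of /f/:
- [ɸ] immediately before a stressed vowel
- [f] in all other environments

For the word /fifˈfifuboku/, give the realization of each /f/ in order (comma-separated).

[f], [f], [ɸ], [f]

Occurrence 1 (position 1): no conditioning environment matches → elsewhere allophone [f].
Occurrence 2 (position 3): no conditioning environment matches → elsewhere allophone [f].
Occurrence 3 (position 4): immediately before a stressed vowel → [ɸ].
Occurrence 4 (position 6): no conditioning environment matches → elsewhere allophone [f].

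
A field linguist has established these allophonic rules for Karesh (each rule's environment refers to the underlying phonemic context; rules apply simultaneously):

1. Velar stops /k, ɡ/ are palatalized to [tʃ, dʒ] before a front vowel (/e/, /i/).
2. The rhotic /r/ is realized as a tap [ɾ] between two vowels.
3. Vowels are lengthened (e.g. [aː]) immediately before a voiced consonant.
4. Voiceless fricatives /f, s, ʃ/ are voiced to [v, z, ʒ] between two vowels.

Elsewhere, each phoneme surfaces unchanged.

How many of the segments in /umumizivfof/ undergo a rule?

4

Segments that undergo a rule: /u/ → [uː] (rule 3); /u/ → [uː] (rule 3); /i/ → [iː] (rule 3); /i/ → [iː] (rule 3).
All other segments surface unchanged.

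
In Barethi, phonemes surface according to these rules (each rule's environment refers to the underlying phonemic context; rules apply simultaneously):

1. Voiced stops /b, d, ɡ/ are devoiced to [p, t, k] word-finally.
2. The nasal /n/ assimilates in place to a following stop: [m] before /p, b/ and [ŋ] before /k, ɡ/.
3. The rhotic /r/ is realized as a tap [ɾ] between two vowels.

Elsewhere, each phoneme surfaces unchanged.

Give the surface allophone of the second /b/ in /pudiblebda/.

[b]

/b/ — between /e/ and /d/; rule 1 does not apply here → [b].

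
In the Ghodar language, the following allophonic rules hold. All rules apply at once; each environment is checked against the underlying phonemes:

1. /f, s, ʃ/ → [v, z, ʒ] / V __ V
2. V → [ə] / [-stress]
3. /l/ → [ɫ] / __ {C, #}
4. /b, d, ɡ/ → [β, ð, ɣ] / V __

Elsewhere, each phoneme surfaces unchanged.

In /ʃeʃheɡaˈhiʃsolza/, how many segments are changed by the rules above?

7

Segments that undergo a rule: /e/ → [ə] (rule 2); /e/ → [ə] (rule 2); /ɡ/ → [ɣ] (rule 4); /a/ → [ə] (rule 2); /o/ → [ə] (rule 2); /l/ → [ɫ] (rule 3); /a/ → [ə] (rule 2).
All other segments surface unchanged.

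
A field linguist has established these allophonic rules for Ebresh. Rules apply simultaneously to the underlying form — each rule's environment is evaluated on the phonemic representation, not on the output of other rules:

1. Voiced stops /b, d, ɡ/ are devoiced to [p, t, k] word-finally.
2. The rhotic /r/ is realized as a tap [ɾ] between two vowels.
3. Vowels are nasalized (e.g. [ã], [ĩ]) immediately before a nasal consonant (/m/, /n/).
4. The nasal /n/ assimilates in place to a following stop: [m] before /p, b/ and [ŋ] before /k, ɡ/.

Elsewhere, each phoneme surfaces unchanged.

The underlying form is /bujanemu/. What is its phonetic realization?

/b/ (word-initial) is in the target of rule 1 but the environment (word-finally) is not met → [b].
/u/ (between /b/ and /j/): rule 3 targets it, but not before a nasal consonant → unchanged [u].
/j/ (between /u/ and /a/): no rule targets it → [j].
/a/ (between /j/ and /n/): before a nasal consonant, so rule 3 applies → [ã].
/n/ (between /a/ and /e/): rule 4 targets it, but not before a labial or velar stop → unchanged [n].
/e/ (between /n/ and /m/): before a nasal consonant, so rule 3 applies → [ẽ].
/m/ — not in any rule's target class → [m].
/u/ (word-final) is in the target of rule 3 but the environment (before a nasal consonant) is not met → [u].

[bujãnẽmu]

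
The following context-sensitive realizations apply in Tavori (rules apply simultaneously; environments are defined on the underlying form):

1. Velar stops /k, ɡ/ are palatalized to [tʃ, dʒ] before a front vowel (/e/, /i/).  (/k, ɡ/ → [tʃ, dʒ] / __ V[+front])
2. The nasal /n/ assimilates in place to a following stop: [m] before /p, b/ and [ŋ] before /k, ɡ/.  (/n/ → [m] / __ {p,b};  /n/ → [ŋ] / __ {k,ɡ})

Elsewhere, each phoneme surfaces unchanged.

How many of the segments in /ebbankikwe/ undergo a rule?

2

Segments that undergo a rule: /n/ → [ŋ] (rule 2); /k/ → [tʃ] (rule 1).
All other segments surface unchanged.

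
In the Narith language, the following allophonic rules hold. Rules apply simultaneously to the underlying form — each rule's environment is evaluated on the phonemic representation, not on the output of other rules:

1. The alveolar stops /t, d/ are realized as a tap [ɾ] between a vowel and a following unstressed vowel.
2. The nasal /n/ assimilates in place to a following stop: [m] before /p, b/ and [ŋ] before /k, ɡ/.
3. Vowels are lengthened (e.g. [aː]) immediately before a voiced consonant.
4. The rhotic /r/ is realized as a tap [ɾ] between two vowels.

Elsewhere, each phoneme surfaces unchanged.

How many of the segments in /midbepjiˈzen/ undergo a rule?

3

Segments that undergo a rule: /i/ → [iː] (rule 3); /i/ → [iː] (rule 3); /e/ → [eː] (rule 3).
All other segments surface unchanged.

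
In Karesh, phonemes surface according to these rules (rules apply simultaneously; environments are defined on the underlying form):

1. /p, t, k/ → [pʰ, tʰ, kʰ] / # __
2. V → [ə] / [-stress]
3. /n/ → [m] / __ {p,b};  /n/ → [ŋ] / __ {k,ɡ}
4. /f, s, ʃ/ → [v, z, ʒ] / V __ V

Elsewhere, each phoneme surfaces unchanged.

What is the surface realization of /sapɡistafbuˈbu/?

[səpɡəstəfbəˈbu]

/s/ (word-initial) fails the environment for rule 4, so it stays [s].
/a/ (between /s/ and /p/): in an unstressed syllable, so rule 2 applies → [ə].
/p/ — between /a/ and /ɡ/; rule 1 does not apply here → [p].
/i/ meets the environment for rule 2 (in an unstressed syllable) → [ə].
/s/ (between /i/ and /t/) fails the environment for rule 4, so it stays [s].
/t/ — between /s/ and /a/; rule 1 does not apply here → [t].
Rule 2 applies to /a/ (between /t/ and /f/: in an unstressed syllable) → [ə].
/f/ (between /a/ and /b/): rule 4 targets it, but not between two vowels → unchanged [f].
Rule 2 applies to /u/ (between /b/ and /b/: in an unstressed syllable) → [ə].
/u/ — word-final; rule 2 does not apply here → [u].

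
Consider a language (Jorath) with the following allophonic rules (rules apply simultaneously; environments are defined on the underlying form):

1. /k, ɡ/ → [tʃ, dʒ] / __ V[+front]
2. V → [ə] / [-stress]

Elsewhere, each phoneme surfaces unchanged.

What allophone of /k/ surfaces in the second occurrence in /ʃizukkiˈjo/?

[tʃ]

/k/ (between /k/ and /i/) occurs before a front vowel → [tʃ] by rule 1.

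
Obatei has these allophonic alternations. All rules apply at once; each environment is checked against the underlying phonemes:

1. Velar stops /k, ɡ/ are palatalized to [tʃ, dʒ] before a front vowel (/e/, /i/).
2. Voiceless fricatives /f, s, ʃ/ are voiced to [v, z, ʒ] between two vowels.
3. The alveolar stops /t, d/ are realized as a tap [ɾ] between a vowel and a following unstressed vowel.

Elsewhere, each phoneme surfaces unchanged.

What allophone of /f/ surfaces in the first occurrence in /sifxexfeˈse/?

/f/ (between /i/ and /x/) is in the target of rule 2 but the environment (between two vowels) is not met → [f].

[f]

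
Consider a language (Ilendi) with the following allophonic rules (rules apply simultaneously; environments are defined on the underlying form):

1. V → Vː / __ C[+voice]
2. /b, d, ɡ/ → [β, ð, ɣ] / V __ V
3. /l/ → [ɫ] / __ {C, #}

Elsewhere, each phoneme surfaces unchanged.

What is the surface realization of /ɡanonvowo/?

[ɡaːnoːnvoːwo]

/ɡ/ (word-initial): rule 2 targets it, but not between two vowels → unchanged [ɡ].
/a/ meets the environment for rule 1 (before a voiced consonant) → [aː].
/n/ stays [n].
/o/ meets the environment for rule 1 (before a voiced consonant) → [oː].
/n/ stays [n].
/v/ stays [v].
/o/ (between /v/ and /w/) occurs before a voiced consonant → [oː] by rule 1.
/w/ (between /o/ and /o/): no rule targets it → [w].
/o/ (word-final) fails the environment for rule 1, so it stays [o].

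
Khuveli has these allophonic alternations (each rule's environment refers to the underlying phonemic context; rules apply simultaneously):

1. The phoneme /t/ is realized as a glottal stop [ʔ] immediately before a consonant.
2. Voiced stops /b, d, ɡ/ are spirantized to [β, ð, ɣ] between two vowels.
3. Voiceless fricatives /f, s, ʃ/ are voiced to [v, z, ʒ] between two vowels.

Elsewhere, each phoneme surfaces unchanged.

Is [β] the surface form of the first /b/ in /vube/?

Yes

/b/ meets the environment for rule 2 (between two vowels) → [β].
The actual realization is [β], which matches [β].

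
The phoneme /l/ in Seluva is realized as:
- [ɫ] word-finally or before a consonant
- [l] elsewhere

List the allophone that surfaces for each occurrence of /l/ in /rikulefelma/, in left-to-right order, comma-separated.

Occurrence 1 (position 5): no conditioning environment matches → elsewhere allophone [l].
Occurrence 2 (position 9): word-finally or before a consonant → [ɫ].

[l], [ɫ]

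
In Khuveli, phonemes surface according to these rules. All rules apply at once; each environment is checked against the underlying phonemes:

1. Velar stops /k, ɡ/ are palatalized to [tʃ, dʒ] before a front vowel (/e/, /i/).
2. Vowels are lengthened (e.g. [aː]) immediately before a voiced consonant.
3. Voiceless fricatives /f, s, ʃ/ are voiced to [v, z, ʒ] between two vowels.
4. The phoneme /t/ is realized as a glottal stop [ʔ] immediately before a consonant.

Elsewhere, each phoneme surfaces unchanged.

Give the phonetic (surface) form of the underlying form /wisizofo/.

/w/ — not in any rule's target class → [w].
/i/ (between /w/ and /s/) fails the environment for rule 2, so it stays [i].
/s/ — between /i/ and /i/, between two vowels — surfaces as [z] (rule 3).
/i/ meets the environment for rule 2 (before a voiced consonant) → [iː].
/z/ stays [z].
/o/ (between /z/ and /f/) is in the target of rule 2 but the environment (before a voiced consonant) is not met → [o].
/f/ (between /o/ and /o/): between two vowels, so rule 3 applies → [v].
/o/ — word-final; rule 2 does not apply here → [o].

[wiziːzovo]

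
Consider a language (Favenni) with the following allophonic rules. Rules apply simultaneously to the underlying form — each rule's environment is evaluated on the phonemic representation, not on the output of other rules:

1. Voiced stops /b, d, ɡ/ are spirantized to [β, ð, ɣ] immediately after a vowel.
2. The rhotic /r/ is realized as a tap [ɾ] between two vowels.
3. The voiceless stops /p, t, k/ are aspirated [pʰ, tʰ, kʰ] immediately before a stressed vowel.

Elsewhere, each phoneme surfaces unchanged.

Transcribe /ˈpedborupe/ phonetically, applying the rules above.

[ˈpʰeðboɾupe]

/p/ (word-initial) occurs immediately before a stressed vowel → [pʰ] by rule 3.
/e/ (between /p/ and /d/) is unaffected → [e].
Rule 1 applies to /d/ (between /e/ and /b/: immediately after a vowel) → [ð].
/b/ (between /d/ and /o/) is in the target of rule 1 but the environment (immediately after a vowel) is not met → [b].
/o/ stays [o].
/r/ (between /o/ and /u/) occurs between two vowels → [ɾ] by rule 2.
/u/ — not in any rule's target class → [u].
/p/ (between /u/ and /e/): rule 3 targets it, but not immediately before a stressed vowel → unchanged [p].
/e/ (word-final) is unaffected → [e].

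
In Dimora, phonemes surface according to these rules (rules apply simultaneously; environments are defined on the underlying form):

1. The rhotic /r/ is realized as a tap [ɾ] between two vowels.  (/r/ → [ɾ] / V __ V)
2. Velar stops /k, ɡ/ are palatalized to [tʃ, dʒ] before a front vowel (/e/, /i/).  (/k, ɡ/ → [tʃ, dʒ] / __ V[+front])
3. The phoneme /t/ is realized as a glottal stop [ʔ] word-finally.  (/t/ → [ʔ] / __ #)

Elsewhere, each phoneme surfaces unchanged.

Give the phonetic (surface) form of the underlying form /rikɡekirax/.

[rikdʒetʃiɾax]

/r/ (word-initial) is in the target of rule 1 but the environment (between two vowels) is not met → [r].
/i/ stays [i].
/k/ (between /i/ and /ɡ/) fails the environment for rule 2, so it stays [k].
/ɡ/ (between /k/ and /e/): before a front vowel, so rule 2 applies → [dʒ].
/e/ — not in any rule's target class → [e].
/k/ meets the environment for rule 2 (before a front vowel) → [tʃ].
/i/ (between /k/ and /r/) is unaffected → [i].
/r/ (between /i/ and /a/) occurs between two vowels → [ɾ] by rule 1.
/a/ (between /r/ and /x/) is unaffected → [a].
/x/ — not in any rule's target class → [x].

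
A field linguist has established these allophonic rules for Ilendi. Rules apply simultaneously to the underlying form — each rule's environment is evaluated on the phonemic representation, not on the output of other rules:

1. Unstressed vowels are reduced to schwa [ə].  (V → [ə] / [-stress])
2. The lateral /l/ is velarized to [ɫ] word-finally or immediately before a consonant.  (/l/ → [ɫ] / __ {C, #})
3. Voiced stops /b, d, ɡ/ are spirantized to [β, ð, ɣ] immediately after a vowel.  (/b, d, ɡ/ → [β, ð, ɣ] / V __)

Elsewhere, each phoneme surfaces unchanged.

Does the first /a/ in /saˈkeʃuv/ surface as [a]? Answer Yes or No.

/a/ (between /s/ and /k/) occurs in an unstressed syllable → [ə] by rule 1.
The actual realization is [ə], not [a].

No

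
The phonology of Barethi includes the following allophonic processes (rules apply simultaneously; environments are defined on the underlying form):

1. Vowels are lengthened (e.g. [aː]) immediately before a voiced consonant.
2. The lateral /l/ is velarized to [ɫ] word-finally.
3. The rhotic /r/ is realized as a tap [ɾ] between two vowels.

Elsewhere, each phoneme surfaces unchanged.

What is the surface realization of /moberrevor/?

/m/ — not in any rule's target class → [m].
Rule 1 applies to /o/ (between /m/ and /b/: before a voiced consonant) → [oː].
/b/ — not in any rule's target class → [b].
/e/ — between /b/ and /r/, before a voiced consonant — surfaces as [eː] (rule 1).
/r/ (between /e/ and /r/) is in the target of rule 3 but the environment (between two vowels) is not met → [r].
/r/ (between /r/ and /e/) fails the environment for rule 3, so it stays [r].
/e/ meets the environment for rule 1 (before a voiced consonant) → [eː].
/v/ (between /e/ and /o/) is unaffected → [v].
/o/ (between /v/ and /r/): before a voiced consonant, so rule 1 applies → [oː].
/r/ (word-final): rule 3 targets it, but not between two vowels → unchanged [r].

[moːbeːrreːvoːr]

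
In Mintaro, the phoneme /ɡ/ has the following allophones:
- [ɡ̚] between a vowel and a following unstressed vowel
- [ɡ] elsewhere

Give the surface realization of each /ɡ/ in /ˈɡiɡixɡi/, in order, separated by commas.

Occurrence 1 (position 1): no conditioning environment matches → elsewhere allophone [ɡ].
Occurrence 2 (position 3): between a vowel and a following unstressed vowel → [ɡ̚].
Occurrence 3 (position 6): no conditioning environment matches → elsewhere allophone [ɡ].

[ɡ], [ɡ̚], [ɡ]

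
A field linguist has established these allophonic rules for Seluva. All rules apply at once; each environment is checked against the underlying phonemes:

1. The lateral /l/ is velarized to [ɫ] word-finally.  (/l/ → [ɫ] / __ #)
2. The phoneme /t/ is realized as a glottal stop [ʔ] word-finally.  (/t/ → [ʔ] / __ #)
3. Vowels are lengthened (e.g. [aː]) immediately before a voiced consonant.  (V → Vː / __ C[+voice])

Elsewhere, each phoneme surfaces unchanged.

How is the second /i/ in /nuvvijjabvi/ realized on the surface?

/i/ — word-final; rule 3 does not apply here → [i].

[i]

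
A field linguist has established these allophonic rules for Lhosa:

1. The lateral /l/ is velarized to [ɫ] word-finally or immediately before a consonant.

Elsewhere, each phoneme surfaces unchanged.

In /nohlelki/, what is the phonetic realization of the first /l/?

/l/ (between /h/ and /e/) fails the environment for rule 1, so it stays [l].

[l]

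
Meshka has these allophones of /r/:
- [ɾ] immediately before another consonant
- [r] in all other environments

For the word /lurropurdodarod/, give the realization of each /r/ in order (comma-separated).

Occurrence 1 (position 3): immediately before another consonant → [ɾ].
Occurrence 2 (position 4): no conditioning environment matches → elsewhere allophone [r].
Occurrence 3 (position 8): immediately before another consonant → [ɾ].
Occurrence 4 (position 13): no conditioning environment matches → elsewhere allophone [r].

[ɾ], [r], [ɾ], [r]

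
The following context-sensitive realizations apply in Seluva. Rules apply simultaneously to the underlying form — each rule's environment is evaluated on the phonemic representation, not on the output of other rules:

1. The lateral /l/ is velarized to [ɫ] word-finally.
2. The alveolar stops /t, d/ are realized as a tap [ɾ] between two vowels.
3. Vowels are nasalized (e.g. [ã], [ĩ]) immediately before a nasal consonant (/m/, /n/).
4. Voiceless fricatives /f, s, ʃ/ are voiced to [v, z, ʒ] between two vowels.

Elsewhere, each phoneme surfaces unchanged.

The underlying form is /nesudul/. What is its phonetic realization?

[nezuɾuɫ]

/n/ (word-initial): no rule targets it → [n].
/e/ (between /n/ and /s/): rule 3 targets it, but not before a nasal consonant → unchanged [e].
/s/ (between /e/ and /u/): between two vowels, so rule 4 applies → [z].
/u/ (between /s/ and /d/) is in the target of rule 3 but the environment (before a nasal consonant) is not met → [u].
/d/ (between /u/ and /u/) occurs between two vowels → [ɾ] by rule 2.
/u/ (between /d/ and /l/) is in the target of rule 3 but the environment (before a nasal consonant) is not met → [u].
/l/ (word-final): word-finally, so rule 1 applies → [ɫ].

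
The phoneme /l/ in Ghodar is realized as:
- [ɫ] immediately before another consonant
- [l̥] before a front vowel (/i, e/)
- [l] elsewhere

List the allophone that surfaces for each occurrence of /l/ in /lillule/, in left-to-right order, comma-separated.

[l̥], [ɫ], [l], [l̥]

Occurrence 1 (position 1): before a front vowel (/i, e/) → [l̥].
Occurrence 2 (position 3): immediately before another consonant → [ɫ].
Occurrence 3 (position 4): no conditioning environment matches → elsewhere allophone [l].
Occurrence 4 (position 6): before a front vowel (/i, e/) → [l̥].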